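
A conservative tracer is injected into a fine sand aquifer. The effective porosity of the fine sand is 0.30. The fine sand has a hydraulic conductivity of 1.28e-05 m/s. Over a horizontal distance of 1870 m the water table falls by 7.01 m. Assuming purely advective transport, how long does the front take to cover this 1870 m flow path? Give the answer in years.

370

Convert K: 1.28e-05 m/s × 86400 = 1.106 m/day.
Hydraulic gradient i = Δh / L = 7.01 / 1870 = 0.003749.
Darcy flux q = K · i = 1.106 × 0.003749 = 0.004146 m/day.
Seepage velocity v = q / n_e = 0.004146 / 0.30 = 0.01382 m/day.
Travel time t = L / v = 1870 / 0.01382 = 1.353e+05 days = 370.5 years.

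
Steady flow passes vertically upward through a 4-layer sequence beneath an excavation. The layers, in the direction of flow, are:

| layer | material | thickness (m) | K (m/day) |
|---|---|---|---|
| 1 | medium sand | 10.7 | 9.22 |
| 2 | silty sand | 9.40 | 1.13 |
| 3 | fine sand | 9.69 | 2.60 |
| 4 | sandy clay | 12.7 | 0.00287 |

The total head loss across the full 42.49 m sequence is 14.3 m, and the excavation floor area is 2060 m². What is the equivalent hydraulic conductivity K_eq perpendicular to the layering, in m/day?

0.00957

Flow is perpendicular to layering, so the layers act in series and the equivalent K is the thickness-weighted harmonic mean.
Total thickness L = 10.7 + 9.40 + 9.69 + 12.7 = 42.49 m.
Σ(b_i/K_i) = 10.7/9.22 + 9.40/1.13 + 9.69/2.60 + 12.7/0.00287 = 4438 d.
K_eq = L / Σ(b_i/K_i) = 42.49 / 4438 = 0.009574 m/day.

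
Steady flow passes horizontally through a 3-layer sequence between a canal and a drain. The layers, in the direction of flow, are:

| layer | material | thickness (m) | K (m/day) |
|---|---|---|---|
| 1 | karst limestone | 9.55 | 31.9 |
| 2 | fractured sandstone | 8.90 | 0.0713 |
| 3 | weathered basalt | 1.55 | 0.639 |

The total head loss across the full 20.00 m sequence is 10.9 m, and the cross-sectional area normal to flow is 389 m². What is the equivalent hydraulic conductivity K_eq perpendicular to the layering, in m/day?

0.157

Flow is perpendicular to layering, so the layers act in series and the equivalent K is the thickness-weighted harmonic mean.
Total thickness L = 9.55 + 8.90 + 1.55 = 20.00 m.
Σ(b_i/K_i) = 9.55/31.9 + 8.90/0.0713 + 1.55/0.639 = 127.5 d.
K_eq = L / Σ(b_i/K_i) = 20.00 / 127.5 = 0.1568 m/day.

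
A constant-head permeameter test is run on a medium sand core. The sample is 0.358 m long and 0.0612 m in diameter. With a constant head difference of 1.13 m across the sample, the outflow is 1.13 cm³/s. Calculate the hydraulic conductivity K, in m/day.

10.5

Cross-sectional area A = π·(d/2)² = π × (0.0612/2)² = 0.002942 m².
Convert discharge: 1.13 cm³/s = 1.130e-06 m³/s.
Darcy's law rearranged: K = Q·L / (A·Δh) = 1.130e-06 × 0.358 / (0.002942 × 1.13) = 0.0001217 m/s = 10.51 m/day.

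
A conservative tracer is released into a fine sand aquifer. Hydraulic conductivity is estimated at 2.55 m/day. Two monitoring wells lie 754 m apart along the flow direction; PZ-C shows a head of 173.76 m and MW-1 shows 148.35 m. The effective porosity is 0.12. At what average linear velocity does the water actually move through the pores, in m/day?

Hydraulic gradient i = (173.76 − 148.35) / 754 = 25.41 / 754 = 0.03370.
Darcy flux q = K · i = 2.550 × 0.03370 = 0.08594 m/day.
Seepage velocity v = q / n_e = 0.08594 / 0.12 = 0.7161 m/day.

0.716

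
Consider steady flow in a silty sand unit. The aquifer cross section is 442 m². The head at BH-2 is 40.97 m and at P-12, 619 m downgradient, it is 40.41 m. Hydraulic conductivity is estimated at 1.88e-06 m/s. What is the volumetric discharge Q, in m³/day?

Convert K: 1.88e-06 m/s × 86400 = 0.1624 m/day.
Hydraulic gradient i = (40.97 − 40.41) / 619 = 0.56 / 619 = 0.0009047.
Darcy's law: Q = K · A · i = 0.1624 × 442.0 × 0.0009047 = 0.06495 m³/day.

0.0650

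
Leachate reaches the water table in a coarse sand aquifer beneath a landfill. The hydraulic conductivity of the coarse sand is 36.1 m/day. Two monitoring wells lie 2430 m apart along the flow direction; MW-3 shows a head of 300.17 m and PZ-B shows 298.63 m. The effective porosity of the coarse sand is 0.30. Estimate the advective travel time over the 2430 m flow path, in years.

87.2

Hydraulic gradient i = (300.17 − 298.63) / 2430 = 1.54 / 2430 = 0.0006337.
Darcy flux q = K · i = 36.10 × 0.0006337 = 0.02288 m/day.
Seepage velocity v = q / n_e = 0.02288 / 0.30 = 0.07626 m/day.
Travel time t = L / v = 2430 / 0.07626 = 31864 days = 87.24 years.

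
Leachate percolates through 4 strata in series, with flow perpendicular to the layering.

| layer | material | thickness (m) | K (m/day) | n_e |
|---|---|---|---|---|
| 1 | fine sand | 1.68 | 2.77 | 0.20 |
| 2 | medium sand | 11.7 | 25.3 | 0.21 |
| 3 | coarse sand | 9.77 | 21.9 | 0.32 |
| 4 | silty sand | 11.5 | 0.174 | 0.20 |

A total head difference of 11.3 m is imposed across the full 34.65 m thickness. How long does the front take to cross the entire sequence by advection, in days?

49.2

With flow normal to the layers, continuity requires the same specific discharge q through every layer.
Σ(b_i/K_i) = 1.68/2.77 + 11.7/25.3 + 9.77/21.9 + 11.5/0.174 = 67.61 d.
q = Δh / Σ(b_i/K_i) = 11.3 / 67.61 = 0.1671 m/day.
In each layer the seepage velocity is v_i = q/n_i, so the layer transit time is t_i = b_i·n_i / q:
  layer 1 (fine sand): t_1 = 1.68 × 0.20 / 0.1671 = 2.010 d
  layer 2 (medium sand): t_2 = 11.7 × 0.21 / 0.1671 = 14.70 d
  layer 3 (coarse sand): t_3 = 9.77 × 0.32 / 0.1671 = 18.71 d
  layer 4 (silty sand): t_4 = 11.5 × 0.20 / 0.1671 = 13.76 d
Total t = Σ t_i = 49.18 days.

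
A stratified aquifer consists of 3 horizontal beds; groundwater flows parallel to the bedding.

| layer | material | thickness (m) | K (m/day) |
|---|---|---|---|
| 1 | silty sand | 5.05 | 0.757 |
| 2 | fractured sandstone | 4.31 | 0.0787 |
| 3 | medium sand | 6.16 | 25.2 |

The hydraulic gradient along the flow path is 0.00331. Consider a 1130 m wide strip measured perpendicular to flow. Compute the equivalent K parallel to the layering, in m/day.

Flow is parallel to layering, so each bed carries its own Darcy discharge and the transmissivities add.
Σ(K_i·b_i) = 0.757×5.05 + 0.0787×4.31 + 25.2×6.16 = 159.4 m²/day.
Total thickness b = 15.52 m, so K_eq = Σ(K_i·b_i)/b = 10.27 m/day.

10.3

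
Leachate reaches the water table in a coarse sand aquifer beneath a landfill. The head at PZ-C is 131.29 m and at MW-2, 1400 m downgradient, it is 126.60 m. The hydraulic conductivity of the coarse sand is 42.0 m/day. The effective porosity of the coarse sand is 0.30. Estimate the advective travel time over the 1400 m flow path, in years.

Hydraulic gradient i = (131.29 − 126.60) / 1400 = 4.69 / 1400 = 0.003350.
Darcy flux q = K · i = 42.00 × 0.003350 = 0.1407 m/day.
Seepage velocity v = q / n_e = 0.1407 / 0.30 = 0.4690 m/day.
Travel time t = L / v = 1400 / 0.4690 = 2985 days = 8.173 years.

8.17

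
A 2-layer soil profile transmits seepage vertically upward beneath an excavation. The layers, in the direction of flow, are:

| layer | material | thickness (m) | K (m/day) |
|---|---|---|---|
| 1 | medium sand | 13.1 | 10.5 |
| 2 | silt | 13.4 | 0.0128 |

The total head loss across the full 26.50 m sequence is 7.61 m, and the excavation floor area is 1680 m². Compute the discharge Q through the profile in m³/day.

Flow is perpendicular to layering, so the layers act in series and the equivalent K is the thickness-weighted harmonic mean.
Total thickness L = 13.1 + 13.4 = 26.50 m.
Σ(b_i/K_i) = 13.1/10.5 + 13.4/0.0128 = 1048 d.
K_eq = L / Σ(b_i/K_i) = 26.50 / 1048 = 0.02528 m/day.
Q = K_eq · A · (Δh/L) = 0.02528 × 1680 × (7.61/26.50) = 12.20 m³/day.

12.2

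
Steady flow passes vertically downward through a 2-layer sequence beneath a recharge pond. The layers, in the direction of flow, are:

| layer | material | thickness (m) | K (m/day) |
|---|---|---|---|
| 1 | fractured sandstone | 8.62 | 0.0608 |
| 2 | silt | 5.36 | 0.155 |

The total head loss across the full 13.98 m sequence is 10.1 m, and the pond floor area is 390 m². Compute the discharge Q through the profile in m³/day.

Flow is perpendicular to layering, so the layers act in series and the equivalent K is the thickness-weighted harmonic mean.
Total thickness L = 8.62 + 5.36 = 13.98 m.
Σ(b_i/K_i) = 8.62/0.0608 + 5.36/0.155 = 176.4 d.
K_eq = L / Σ(b_i/K_i) = 13.98 / 176.4 = 0.07927 m/day.
Q = K_eq · A · (Δh/L) = 0.07927 × 390 × (10.1/13.98) = 22.34 m³/day.

22.3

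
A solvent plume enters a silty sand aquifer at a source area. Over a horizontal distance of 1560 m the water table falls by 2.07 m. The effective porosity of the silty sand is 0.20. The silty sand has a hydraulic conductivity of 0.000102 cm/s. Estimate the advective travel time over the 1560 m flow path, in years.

7300

Convert K: 0.000102 cm/s × 864 = 0.08813 m/day.
Hydraulic gradient i = Δh / L = 2.07 / 1560 = 0.001327.
Darcy flux q = K · i = 0.08813 × 0.001327 = 0.0001169 m/day.
Seepage velocity v = q / n_e = 0.0001169 / 0.20 = 0.0005847 m/day.
Travel time t = L / v = 1560 / 0.0005847 = 2.668e+06 days = 7305 years.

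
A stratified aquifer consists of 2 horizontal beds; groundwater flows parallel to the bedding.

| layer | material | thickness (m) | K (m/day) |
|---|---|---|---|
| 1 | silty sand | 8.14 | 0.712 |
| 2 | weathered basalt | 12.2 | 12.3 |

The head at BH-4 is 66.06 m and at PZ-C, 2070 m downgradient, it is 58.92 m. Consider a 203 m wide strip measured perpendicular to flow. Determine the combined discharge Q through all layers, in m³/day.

Flow is parallel to layering, so each bed carries its own Darcy discharge and the transmissivities add.
Σ(K_i·b_i) = 0.712×8.14 + 12.3×12.2 = 155.9 m²/day.
Hydraulic gradient i = (66.06 − 58.92) / 2070 = 7.14 / 2070 = 0.003449.
Q = Σ(K_i·b_i) · W · i = 155.9 × 203 × 0.003449 = 109.1 m³/day.

109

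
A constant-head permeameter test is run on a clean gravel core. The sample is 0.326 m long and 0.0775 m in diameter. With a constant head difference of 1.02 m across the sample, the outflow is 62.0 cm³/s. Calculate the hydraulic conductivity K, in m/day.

Cross-sectional area A = π·(d/2)² = π × (0.0775/2)² = 0.004717 m².
Convert discharge: 62.0 cm³/s = 6.200e-05 m³/s.
Darcy's law rearranged: K = Q·L / (A·Δh) = 6.200e-05 × 0.326 / (0.004717 × 1.02) = 0.004201 m/s = 362.9 m/day.

363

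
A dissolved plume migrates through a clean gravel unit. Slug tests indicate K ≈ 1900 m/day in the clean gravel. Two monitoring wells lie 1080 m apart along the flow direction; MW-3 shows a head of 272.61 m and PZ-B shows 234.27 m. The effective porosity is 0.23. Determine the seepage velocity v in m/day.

293

Hydraulic gradient i = (272.61 − 234.27) / 1080 = 38.34 / 1080 = 0.03550.
Darcy flux q = K · i = 1900 × 0.03550 = 67.45 m/day.
Seepage velocity v = q / n_e = 67.45 / 0.23 = 293.3 m/day.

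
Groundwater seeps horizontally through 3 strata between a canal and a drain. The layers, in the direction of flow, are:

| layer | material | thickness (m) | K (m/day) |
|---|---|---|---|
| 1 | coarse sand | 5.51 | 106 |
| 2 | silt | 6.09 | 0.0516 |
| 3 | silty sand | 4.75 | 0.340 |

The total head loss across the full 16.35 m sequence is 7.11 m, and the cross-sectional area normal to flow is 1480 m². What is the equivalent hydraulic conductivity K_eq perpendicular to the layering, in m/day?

Flow is perpendicular to layering, so the layers act in series and the equivalent K is the thickness-weighted harmonic mean.
Total thickness L = 5.51 + 6.09 + 4.75 = 16.35 m.
Σ(b_i/K_i) = 5.51/106 + 6.09/0.0516 + 4.75/0.340 = 132.0 d.
K_eq = L / Σ(b_i/K_i) = 16.35 / 132.0 = 0.1238 m/day.

0.124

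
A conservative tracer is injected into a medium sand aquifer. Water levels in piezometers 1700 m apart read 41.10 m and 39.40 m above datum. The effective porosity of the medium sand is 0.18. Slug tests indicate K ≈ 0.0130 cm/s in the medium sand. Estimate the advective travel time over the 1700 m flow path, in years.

Convert K: 0.0130 cm/s × 864 = 11.23 m/day.
Hydraulic gradient i = (41.10 − 39.40) / 1700 = 1.7 / 1700 = 0.001000.
Darcy flux q = K · i = 11.23 × 0.001000 = 0.01123 m/day.
Seepage velocity v = q / n_e = 0.01123 / 0.18 = 0.06240 m/day.
Travel time t = L / v = 1700 / 0.06240 = 27244 days = 74.59 years.

74.6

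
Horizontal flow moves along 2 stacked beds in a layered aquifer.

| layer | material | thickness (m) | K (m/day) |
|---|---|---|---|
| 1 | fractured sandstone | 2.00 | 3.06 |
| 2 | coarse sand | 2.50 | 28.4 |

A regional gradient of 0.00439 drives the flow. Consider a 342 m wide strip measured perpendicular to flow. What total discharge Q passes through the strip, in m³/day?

116

Flow is parallel to layering, so each bed carries its own Darcy discharge and the transmissivities add.
Σ(K_i·b_i) = 3.06×2.00 + 28.4×2.50 = 77.12 m²/day.
Hydraulic gradient i = 0.00439.
Q = Σ(K_i·b_i) · W · i = 77.12 × 342 × 0.004390 = 115.8 m³/day.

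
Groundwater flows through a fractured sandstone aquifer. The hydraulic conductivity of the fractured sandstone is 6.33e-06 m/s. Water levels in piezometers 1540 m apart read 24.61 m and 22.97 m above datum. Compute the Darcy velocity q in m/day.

0.000582

Convert K: 6.33e-06 m/s × 86400 = 0.5469 m/day.
Hydraulic gradient i = (24.61 − 22.97) / 1540 = 1.64 / 1540 = 0.001065.
Specific discharge q = K · i = 0.5469 × 0.001065 = 0.0005824 m/day.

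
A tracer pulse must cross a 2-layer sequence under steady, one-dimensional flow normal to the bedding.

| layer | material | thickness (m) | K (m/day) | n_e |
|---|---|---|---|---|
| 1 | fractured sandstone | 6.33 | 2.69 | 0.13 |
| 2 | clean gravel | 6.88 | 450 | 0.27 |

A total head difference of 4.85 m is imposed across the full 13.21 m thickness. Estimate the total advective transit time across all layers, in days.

With flow normal to the layers, continuity requires the same specific discharge q through every layer.
Σ(b_i/K_i) = 6.33/2.69 + 6.88/450 = 2.368 d.
q = Δh / Σ(b_i/K_i) = 4.85 / 2.368 = 2.048 m/day.
In each layer the seepage velocity is v_i = q/n_i, so the layer transit time is t_i = b_i·n_i / q:
  layer 1 (fractured sandstone): t_1 = 6.33 × 0.13 / 2.048 = 0.4019 d
  layer 2 (clean gravel): t_2 = 6.88 × 0.27 / 2.048 = 0.9071 d
Total t = Σ t_i = 1.309 days.

1.31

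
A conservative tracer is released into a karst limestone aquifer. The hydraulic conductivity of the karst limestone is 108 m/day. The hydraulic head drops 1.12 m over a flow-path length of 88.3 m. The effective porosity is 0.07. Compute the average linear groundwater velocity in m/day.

19.6

Hydraulic gradient i = Δh / L = 1.12 / 88.3 = 0.01268.
Darcy flux q = K · i = 108.0 × 0.01268 = 1.370 m/day.
Seepage velocity v = q / n_e = 1.370 / 0.07 = 19.57 m/day.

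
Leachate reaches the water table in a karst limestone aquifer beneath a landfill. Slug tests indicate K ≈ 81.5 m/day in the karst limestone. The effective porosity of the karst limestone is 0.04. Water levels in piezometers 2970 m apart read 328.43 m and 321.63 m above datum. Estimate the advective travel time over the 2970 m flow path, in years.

1.74

Hydraulic gradient i = (328.43 − 321.63) / 2970 = 6.8 / 2970 = 0.002290.
Darcy flux q = K · i = 81.50 × 0.002290 = 0.1866 m/day.
Seepage velocity v = q / n_e = 0.1866 / 0.04 = 4.665 m/day.
Travel time t = L / v = 2970 / 4.665 = 636.7 days = 1.743 years.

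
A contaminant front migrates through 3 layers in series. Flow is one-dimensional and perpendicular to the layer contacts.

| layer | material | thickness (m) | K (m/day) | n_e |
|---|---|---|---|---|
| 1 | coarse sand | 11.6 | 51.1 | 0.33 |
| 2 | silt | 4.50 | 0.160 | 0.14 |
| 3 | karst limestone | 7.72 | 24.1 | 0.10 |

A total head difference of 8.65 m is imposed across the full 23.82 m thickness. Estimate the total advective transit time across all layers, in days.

17.3

With flow normal to the layers, continuity requires the same specific discharge q through every layer.
Σ(b_i/K_i) = 11.6/51.1 + 4.50/0.160 + 7.72/24.1 = 28.67 d.
q = Δh / Σ(b_i/K_i) = 8.65 / 28.67 = 0.3017 m/day.
In each layer the seepage velocity is v_i = q/n_i, so the layer transit time is t_i = b_i·n_i / q:
  layer 1 (coarse sand): t_1 = 11.6 × 0.33 / 0.3017 = 12.69 d
  layer 2 (silt): t_2 = 4.50 × 0.14 / 0.3017 = 2.088 d
  layer 3 (karst limestone): t_3 = 7.72 × 0.10 / 0.3017 = 2.559 d
Total t = Σ t_i = 17.34 days.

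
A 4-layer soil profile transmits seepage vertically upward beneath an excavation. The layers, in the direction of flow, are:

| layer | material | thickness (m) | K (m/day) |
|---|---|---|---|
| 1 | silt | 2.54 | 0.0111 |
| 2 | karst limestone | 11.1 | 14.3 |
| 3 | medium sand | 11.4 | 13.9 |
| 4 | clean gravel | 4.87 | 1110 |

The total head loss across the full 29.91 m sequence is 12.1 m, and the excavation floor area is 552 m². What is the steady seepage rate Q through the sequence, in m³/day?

Flow is perpendicular to layering, so the layers act in series and the equivalent K is the thickness-weighted harmonic mean.
Total thickness L = 2.54 + 11.1 + 11.4 + 4.87 = 29.91 m.
Σ(b_i/K_i) = 2.54/0.0111 + 11.1/14.3 + 11.4/13.9 + 4.87/1110 = 230.4 d.
K_eq = L / Σ(b_i/K_i) = 29.91 / 230.4 = 0.1298 m/day.
Q = K_eq · A · (Δh/L) = 0.1298 × 552 × (12.1/29.91) = 28.99 m³/day.

29.0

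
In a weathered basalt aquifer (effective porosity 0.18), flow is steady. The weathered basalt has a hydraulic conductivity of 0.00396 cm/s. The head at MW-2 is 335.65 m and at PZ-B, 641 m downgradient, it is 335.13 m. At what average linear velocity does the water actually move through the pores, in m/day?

Convert K: 0.00396 cm/s × 864 = 3.421 m/day.
Hydraulic gradient i = (335.65 − 335.13) / 641 = 0.52 / 641 = 0.0008112.
Darcy flux q = K · i = 3.421 × 0.0008112 = 0.002776 m/day.
Seepage velocity v = q / n_e = 0.002776 / 0.18 = 0.01542 m/day.

0.0154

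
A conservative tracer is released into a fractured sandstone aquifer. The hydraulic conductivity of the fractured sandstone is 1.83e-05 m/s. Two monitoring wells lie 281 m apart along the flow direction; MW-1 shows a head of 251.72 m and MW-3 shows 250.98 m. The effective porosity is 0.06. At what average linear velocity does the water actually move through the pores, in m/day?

0.0694

Convert K: 1.83e-05 m/s × 86400 = 1.581 m/day.
Hydraulic gradient i = (251.72 − 250.98) / 281 = 0.74 / 281 = 0.002633.
Darcy flux q = K · i = 1.581 × 0.002633 = 0.004164 m/day.
Seepage velocity v = q / n_e = 0.004164 / 0.06 = 0.06940 m/day.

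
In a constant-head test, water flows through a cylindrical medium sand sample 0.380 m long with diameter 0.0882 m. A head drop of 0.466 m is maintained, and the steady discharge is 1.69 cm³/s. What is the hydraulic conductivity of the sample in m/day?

Cross-sectional area A = π·(d/2)² = π × (0.0882/2)² = 0.006110 m².
Convert discharge: 1.69 cm³/s = 1.690e-06 m³/s.
Darcy's law rearranged: K = Q·L / (A·Δh) = 1.690e-06 × 0.380 / (0.006110 × 0.466) = 0.0002256 m/s = 19.49 m/day.

19.5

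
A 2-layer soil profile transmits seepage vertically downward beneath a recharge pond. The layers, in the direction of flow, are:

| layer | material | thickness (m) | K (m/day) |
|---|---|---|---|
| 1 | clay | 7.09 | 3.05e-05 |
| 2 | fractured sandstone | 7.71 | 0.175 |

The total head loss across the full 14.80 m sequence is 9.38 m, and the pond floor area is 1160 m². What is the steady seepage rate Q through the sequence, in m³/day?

0.0468

Flow is perpendicular to layering, so the layers act in series and the equivalent K is the thickness-weighted harmonic mean.
Total thickness L = 7.09 + 7.71 = 14.80 m.
Σ(b_i/K_i) = 7.09/3.05e-05 + 7.71/0.175 = 2.325e+05 d.
K_eq = L / Σ(b_i/K_i) = 14.80 / 2.325e+05 = 6.366e-05 m/day.
Q = K_eq · A · (Δh/L) = 6.366e-05 × 1160 × (9.38/14.80) = 0.04680 m³/day.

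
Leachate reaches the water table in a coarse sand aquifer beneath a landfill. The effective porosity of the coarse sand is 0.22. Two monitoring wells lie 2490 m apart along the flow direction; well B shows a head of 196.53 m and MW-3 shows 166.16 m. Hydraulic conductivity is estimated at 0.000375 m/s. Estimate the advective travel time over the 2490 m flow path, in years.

3.80

Convert K: 0.000375 m/s × 86400 = 32.40 m/day.
Hydraulic gradient i = (196.53 − 166.16) / 2490 = 30.37 / 2490 = 0.01220.
Darcy flux q = K · i = 32.40 × 0.01220 = 0.3952 m/day.
Seepage velocity v = q / n_e = 0.3952 / 0.22 = 1.796 m/day.
Travel time t = L / v = 2490 / 1.796 = 1386 days = 3.795 years.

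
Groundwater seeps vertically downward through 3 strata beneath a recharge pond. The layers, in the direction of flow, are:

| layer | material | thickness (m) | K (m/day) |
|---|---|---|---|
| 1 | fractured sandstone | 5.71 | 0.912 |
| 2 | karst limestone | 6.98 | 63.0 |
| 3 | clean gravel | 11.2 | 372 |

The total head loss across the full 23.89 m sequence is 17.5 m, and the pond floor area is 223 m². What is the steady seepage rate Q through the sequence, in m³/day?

Flow is perpendicular to layering, so the layers act in series and the equivalent K is the thickness-weighted harmonic mean.
Total thickness L = 5.71 + 6.98 + 11.2 = 23.89 m.
Σ(b_i/K_i) = 5.71/0.912 + 6.98/63.0 + 11.2/372 = 6.402 d.
K_eq = L / Σ(b_i/K_i) = 23.89 / 6.402 = 3.732 m/day.
Q = K_eq · A · (Δh/L) = 3.732 × 223 × (17.5/23.89) = 609.6 m³/day.

610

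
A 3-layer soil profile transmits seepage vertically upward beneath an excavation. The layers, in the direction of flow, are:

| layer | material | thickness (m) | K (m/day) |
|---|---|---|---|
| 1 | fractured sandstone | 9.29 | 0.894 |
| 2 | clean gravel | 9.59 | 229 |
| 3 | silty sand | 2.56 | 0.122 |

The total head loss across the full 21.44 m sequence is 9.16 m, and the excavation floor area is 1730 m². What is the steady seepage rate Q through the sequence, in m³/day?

Flow is perpendicular to layering, so the layers act in series and the equivalent K is the thickness-weighted harmonic mean.
Total thickness L = 9.29 + 9.59 + 2.56 = 21.44 m.
Σ(b_i/K_i) = 9.29/0.894 + 9.59/229 + 2.56/0.122 = 31.42 d.
K_eq = L / Σ(b_i/K_i) = 21.44 / 31.42 = 0.6824 m/day.
Q = K_eq · A · (Δh/L) = 0.6824 × 1730 × (9.16/21.44) = 504.4 m³/day.

504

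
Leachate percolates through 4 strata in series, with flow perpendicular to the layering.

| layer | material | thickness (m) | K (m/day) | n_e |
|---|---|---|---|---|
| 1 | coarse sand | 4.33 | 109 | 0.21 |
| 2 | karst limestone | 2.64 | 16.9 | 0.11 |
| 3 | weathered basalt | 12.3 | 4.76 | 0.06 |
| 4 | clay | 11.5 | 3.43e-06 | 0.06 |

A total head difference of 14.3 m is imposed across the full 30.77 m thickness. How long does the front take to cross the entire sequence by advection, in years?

1690

With flow normal to the layers, continuity requires the same specific discharge q through every layer.
Σ(b_i/K_i) = 4.33/109 + 2.64/16.9 + 12.3/4.76 + 11.5/3.43e-06 = 3.353e+06 d.
q = Δh / Σ(b_i/K_i) = 14.3 / 3.353e+06 = 4.265e-06 m/day.
In each layer the seepage velocity is v_i = q/n_i, so the layer transit time is t_i = b_i·n_i / q:
  layer 1 (coarse sand): t_1 = 4.33 × 0.21 / 4.265e-06 = 2.132e+05 d
  layer 2 (karst limestone): t_2 = 2.64 × 0.11 / 4.265e-06 = 68087 d
  layer 3 (weathered basalt): t_3 = 12.3 × 0.06 / 4.265e-06 = 1.730e+05 d
  layer 4 (clay): t_4 = 11.5 × 0.06 / 4.265e-06 = 1.618e+05 d
Total t = Σ t_i = 6.161e+05 days = 1687 years.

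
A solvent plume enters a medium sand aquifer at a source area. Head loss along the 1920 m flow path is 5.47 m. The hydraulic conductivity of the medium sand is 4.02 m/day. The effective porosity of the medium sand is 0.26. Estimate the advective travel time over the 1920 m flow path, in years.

Hydraulic gradient i = Δh / L = 5.47 / 1920 = 0.002849.
Darcy flux q = K · i = 4.020 × 0.002849 = 0.01145 m/day.
Seepage velocity v = q / n_e = 0.01145 / 0.26 = 0.04405 m/day.
Travel time t = L / v = 1920 / 0.04405 = 43588 days = 119.3 years.

119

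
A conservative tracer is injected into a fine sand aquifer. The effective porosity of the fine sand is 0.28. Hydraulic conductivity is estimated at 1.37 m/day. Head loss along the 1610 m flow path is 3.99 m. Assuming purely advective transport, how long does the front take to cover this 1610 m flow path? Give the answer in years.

Hydraulic gradient i = Δh / L = 3.99 / 1610 = 0.002478.
Darcy flux q = K · i = 1.370 × 0.002478 = 0.003395 m/day.
Seepage velocity v = q / n_e = 0.003395 / 0.28 = 0.01213 m/day.
Travel time t = L / v = 1610 / 0.01213 = 1.328e+05 days = 363.5 years.

364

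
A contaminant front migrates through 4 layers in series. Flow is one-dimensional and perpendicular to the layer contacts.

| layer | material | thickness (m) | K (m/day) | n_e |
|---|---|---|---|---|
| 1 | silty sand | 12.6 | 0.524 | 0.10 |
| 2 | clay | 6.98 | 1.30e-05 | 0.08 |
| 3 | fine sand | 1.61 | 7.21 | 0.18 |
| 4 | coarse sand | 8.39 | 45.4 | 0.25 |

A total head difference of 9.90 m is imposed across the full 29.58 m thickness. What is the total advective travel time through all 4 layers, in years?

With flow normal to the layers, continuity requires the same specific discharge q through every layer.
Σ(b_i/K_i) = 12.6/0.524 + 6.98/1.30e-05 + 1.61/7.21 + 8.39/45.4 = 5.369e+05 d.
q = Δh / Σ(b_i/K_i) = 9.90 / 5.369e+05 = 1.844e-05 m/day.
In each layer the seepage velocity is v_i = q/n_i, so the layer transit time is t_i = b_i·n_i / q:
  layer 1 (silty sand): t_1 = 12.6 × 0.10 / 1.844e-05 = 68339 d
  layer 2 (clay): t_2 = 6.98 × 0.08 / 1.844e-05 = 30286 d
  layer 3 (fine sand): t_3 = 1.61 × 0.18 / 1.844e-05 = 15718 d
  layer 4 (coarse sand): t_4 = 8.39 × 0.25 / 1.844e-05 = 1.138e+05 d
Total t = Σ t_i = 2.281e+05 days = 624.5 years.

625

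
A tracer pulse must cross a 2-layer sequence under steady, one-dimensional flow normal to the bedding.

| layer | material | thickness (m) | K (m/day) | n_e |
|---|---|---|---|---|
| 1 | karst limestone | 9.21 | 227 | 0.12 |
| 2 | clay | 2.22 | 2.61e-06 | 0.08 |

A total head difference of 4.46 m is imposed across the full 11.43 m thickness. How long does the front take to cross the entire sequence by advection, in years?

670

With flow normal to the layers, continuity requires the same specific discharge q through every layer.
Σ(b_i/K_i) = 9.21/227 + 2.22/2.61e-06 = 8.506e+05 d.
q = Δh / Σ(b_i/K_i) = 4.46 / 8.506e+05 = 5.244e-06 m/day.
In each layer the seepage velocity is v_i = q/n_i, so the layer transit time is t_i = b_i·n_i / q:
  layer 1 (karst limestone): t_1 = 9.21 × 0.12 / 5.244e-06 = 2.108e+05 d
  layer 2 (clay): t_2 = 2.22 × 0.08 / 5.244e-06 = 33870 d
Total t = Σ t_i = 2.446e+05 days = 669.8 years.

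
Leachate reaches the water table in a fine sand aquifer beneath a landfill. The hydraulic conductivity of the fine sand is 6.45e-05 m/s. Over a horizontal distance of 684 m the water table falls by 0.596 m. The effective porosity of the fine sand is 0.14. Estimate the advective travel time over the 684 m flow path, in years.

Convert K: 6.45e-05 m/s × 86400 = 5.573 m/day.
Hydraulic gradient i = Δh / L = 0.596 / 684 = 0.0008713.
Darcy flux q = K · i = 5.573 × 0.0008713 = 0.004856 m/day.
Seepage velocity v = q / n_e = 0.004856 / 0.14 = 0.03468 m/day.
Travel time t = L / v = 684 / 0.03468 = 19721 days = 53.99 years.

54.0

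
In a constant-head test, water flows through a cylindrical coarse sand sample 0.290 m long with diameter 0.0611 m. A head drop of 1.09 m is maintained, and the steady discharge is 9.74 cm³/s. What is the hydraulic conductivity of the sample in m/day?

76.4

Cross-sectional area A = π·(d/2)² = π × (0.0611/2)² = 0.002932 m².
Convert discharge: 9.74 cm³/s = 9.740e-06 m³/s.
Darcy's law rearranged: K = Q·L / (A·Δh) = 9.740e-06 × 0.290 / (0.002932 × 1.09) = 0.0008838 m/s = 76.36 m/day.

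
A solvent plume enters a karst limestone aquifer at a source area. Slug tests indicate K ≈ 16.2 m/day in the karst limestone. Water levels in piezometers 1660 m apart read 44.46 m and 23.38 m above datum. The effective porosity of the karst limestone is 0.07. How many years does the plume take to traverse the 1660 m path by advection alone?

1.55

Hydraulic gradient i = (44.46 − 23.38) / 1660 = 21.08 / 1660 = 0.01270.
Darcy flux q = K · i = 16.20 × 0.01270 = 0.2057 m/day.
Seepage velocity v = q / n_e = 0.2057 / 0.07 = 2.939 m/day.
Travel time t = L / v = 1660 / 2.939 = 564.8 days = 1.546 years.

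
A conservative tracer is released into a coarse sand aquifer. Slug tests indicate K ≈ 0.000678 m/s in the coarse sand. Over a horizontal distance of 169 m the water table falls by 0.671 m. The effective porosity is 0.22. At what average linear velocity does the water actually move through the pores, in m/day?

1.06

Convert K: 0.000678 m/s × 86400 = 58.58 m/day.
Hydraulic gradient i = Δh / L = 0.671 / 169 = 0.003970.
Darcy flux q = K · i = 58.58 × 0.003970 = 0.2326 m/day.
Seepage velocity v = q / n_e = 0.2326 / 0.22 = 1.057 m/day.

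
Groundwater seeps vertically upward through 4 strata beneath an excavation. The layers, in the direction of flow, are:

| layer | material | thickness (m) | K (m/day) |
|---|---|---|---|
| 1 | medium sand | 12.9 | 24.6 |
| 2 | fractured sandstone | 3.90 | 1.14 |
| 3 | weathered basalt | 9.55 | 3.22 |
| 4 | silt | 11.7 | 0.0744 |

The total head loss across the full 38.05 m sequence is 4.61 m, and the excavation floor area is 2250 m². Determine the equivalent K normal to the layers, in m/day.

Flow is perpendicular to layering, so the layers act in series and the equivalent K is the thickness-weighted harmonic mean.
Total thickness L = 12.9 + 3.90 + 9.55 + 11.7 = 38.05 m.
Σ(b_i/K_i) = 12.9/24.6 + 3.90/1.14 + 9.55/3.22 + 11.7/0.0744 = 164.2 d.
K_eq = L / Σ(b_i/K_i) = 38.05 / 164.2 = 0.2318 m/day.

0.232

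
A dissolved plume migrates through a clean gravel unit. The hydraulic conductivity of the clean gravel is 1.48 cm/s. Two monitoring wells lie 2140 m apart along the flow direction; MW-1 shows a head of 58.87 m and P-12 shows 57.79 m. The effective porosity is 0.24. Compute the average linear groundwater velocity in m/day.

Convert K: 1.48 cm/s × 864 = 1279 m/day.
Hydraulic gradient i = (58.87 − 57.79) / 2140 = 1.08 / 2140 = 0.0005047.
Darcy flux q = K · i = 1279 × 0.0005047 = 0.6453 m/day.
Seepage velocity v = q / n_e = 0.6453 / 0.24 = 2.689 m/day.

2.69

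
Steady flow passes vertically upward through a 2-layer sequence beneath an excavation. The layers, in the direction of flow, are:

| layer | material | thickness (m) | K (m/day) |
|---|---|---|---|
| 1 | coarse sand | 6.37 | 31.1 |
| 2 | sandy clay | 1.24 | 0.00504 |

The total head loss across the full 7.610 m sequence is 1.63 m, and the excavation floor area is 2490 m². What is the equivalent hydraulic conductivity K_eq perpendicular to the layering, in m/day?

Flow is perpendicular to layering, so the layers act in series and the equivalent K is the thickness-weighted harmonic mean.
Total thickness L = 6.37 + 1.24 = 7.610 m.
Σ(b_i/K_i) = 6.37/31.1 + 1.24/0.00504 = 246.2 d.
K_eq = L / Σ(b_i/K_i) = 7.610 / 246.2 = 0.03091 m/day.

0.0309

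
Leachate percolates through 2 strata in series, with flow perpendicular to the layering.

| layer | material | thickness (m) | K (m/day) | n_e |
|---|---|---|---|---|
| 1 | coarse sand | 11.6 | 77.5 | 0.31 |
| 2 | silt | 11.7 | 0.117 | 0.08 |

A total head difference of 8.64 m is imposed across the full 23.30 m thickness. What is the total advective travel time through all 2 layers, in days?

52.5

With flow normal to the layers, continuity requires the same specific discharge q through every layer.
Σ(b_i/K_i) = 11.6/77.5 + 11.7/0.117 = 100.1 d.
q = Δh / Σ(b_i/K_i) = 8.64 / 100.1 = 0.08627 m/day.
In each layer the seepage velocity is v_i = q/n_i, so the layer transit time is t_i = b_i·n_i / q:
  layer 1 (coarse sand): t_1 = 11.6 × 0.31 / 0.08627 = 41.68 d
  layer 2 (silt): t_2 = 11.7 × 0.08 / 0.08627 = 10.85 d
Total t = Σ t_i = 52.53 days.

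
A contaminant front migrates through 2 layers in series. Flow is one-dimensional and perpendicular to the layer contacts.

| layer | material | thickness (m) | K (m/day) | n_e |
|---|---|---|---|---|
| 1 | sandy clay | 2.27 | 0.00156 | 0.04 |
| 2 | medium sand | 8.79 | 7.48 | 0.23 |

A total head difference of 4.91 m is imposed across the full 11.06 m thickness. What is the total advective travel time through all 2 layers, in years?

With flow normal to the layers, continuity requires the same specific discharge q through every layer.
Σ(b_i/K_i) = 2.27/0.00156 + 8.79/7.48 = 1456 d.
q = Δh / Σ(b_i/K_i) = 4.91 / 1456 = 0.003372 m/day.
In each layer the seepage velocity is v_i = q/n_i, so the layer transit time is t_i = b_i·n_i / q:
  layer 1 (sandy clay): t_1 = 2.27 × 0.04 / 0.003372 = 26.93 d
  layer 2 (medium sand): t_2 = 8.79 × 0.23 / 0.003372 = 599.6 d
Total t = Σ t_i = 626.6 days = 1.715 years.

1.72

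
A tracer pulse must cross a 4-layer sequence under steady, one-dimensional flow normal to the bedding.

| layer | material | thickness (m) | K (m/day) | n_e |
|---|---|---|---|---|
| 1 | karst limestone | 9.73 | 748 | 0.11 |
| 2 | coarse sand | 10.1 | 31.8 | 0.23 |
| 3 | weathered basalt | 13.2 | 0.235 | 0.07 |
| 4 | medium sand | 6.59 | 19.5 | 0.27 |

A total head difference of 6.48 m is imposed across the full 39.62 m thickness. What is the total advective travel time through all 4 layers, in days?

53.5

With flow normal to the layers, continuity requires the same specific discharge q through every layer.
Σ(b_i/K_i) = 9.73/748 + 10.1/31.8 + 13.2/0.235 + 6.59/19.5 = 56.84 d.
q = Δh / Σ(b_i/K_i) = 6.48 / 56.84 = 0.1140 m/day.
In each layer the seepage velocity is v_i = q/n_i, so the layer transit time is t_i = b_i·n_i / q:
  layer 1 (karst limestone): t_1 = 9.73 × 0.11 / 0.1140 = 9.388 d
  layer 2 (coarse sand): t_2 = 10.1 × 0.23 / 0.1140 = 20.38 d
  layer 3 (weathered basalt): t_3 = 13.2 × 0.07 / 0.1140 = 8.105 d
  layer 4 (medium sand): t_4 = 6.59 × 0.27 / 0.1140 = 15.61 d
Total t = Σ t_i = 53.48 days.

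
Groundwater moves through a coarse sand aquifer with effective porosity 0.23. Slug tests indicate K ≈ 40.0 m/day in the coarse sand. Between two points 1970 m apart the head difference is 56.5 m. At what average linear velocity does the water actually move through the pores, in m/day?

Hydraulic gradient i = Δh / L = 56.5 / 1970 = 0.02868.
Darcy flux q = K · i = 40.00 × 0.02868 = 1.147 m/day.
Seepage velocity v = q / n_e = 1.147 / 0.23 = 4.988 m/day.

4.99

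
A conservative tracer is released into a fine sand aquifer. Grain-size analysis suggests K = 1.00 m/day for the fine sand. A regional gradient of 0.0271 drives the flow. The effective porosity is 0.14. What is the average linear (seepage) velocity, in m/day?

Hydraulic gradient i = 0.0271.
Darcy flux q = K · i = 1.000 × 0.02710 = 0.02710 m/day.
Seepage velocity v = q / n_e = 0.02710 / 0.14 = 0.1936 m/day.

0.194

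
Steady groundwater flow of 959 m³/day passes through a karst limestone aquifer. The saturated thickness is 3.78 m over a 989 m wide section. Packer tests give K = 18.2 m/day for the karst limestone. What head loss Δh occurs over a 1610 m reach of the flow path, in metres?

Cross-sectional area A = 989 × 3.78 = 3738 m².
From Q = K·A·i, i = Q / (K·A) = 959 / (18.20 × 3738) = 0.01409.
Head loss Δh = i · L = 0.01409 × 1610 = 22.69 m.

22.7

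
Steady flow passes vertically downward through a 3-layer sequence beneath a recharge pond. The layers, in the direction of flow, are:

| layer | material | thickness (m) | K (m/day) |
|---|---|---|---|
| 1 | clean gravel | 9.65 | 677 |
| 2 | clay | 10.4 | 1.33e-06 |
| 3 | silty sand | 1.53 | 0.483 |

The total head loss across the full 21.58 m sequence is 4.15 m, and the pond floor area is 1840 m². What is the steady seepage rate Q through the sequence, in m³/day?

0.000977

Flow is perpendicular to layering, so the layers act in series and the equivalent K is the thickness-weighted harmonic mean.
Total thickness L = 9.65 + 10.4 + 1.53 = 21.58 m.
Σ(b_i/K_i) = 9.65/677 + 10.4/1.33e-06 + 1.53/0.483 = 7.820e+06 d.
K_eq = L / Σ(b_i/K_i) = 21.58 / 7.820e+06 = 2.760e-06 m/day.
Q = K_eq · A · (Δh/L) = 2.760e-06 × 1840 × (4.15/21.58) = 0.0009765 m³/day.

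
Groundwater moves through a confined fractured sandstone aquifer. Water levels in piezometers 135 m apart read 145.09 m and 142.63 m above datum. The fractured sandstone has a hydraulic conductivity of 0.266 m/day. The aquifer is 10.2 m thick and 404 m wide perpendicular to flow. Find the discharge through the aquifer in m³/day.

Cross-sectional area A = 404 × 10.2 = 4121 m².
Hydraulic gradient i = (145.09 − 142.63) / 135 = 2.46 / 135 = 0.01822.
Darcy's law: Q = K · A · i = 0.2660 × 4121 × 0.01822 = 19.97 m³/day.

20.0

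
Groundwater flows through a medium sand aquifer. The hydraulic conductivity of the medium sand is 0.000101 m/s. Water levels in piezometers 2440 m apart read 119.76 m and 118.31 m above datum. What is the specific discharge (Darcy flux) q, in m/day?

0.00519

Convert K: 0.000101 m/s × 86400 = 8.726 m/day.
Hydraulic gradient i = (119.76 − 118.31) / 2440 = 1.45 / 2440 = 0.0005943.
Specific discharge q = K · i = 8.726 × 0.0005943 = 0.005186 m/day.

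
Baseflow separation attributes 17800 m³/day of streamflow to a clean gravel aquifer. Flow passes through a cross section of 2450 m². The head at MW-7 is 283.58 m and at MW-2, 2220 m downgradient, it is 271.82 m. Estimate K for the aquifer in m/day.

1370

Hydraulic gradient i = (283.58 − 271.82) / 2220 = 11.76 / 2220 = 0.005297.
From Q = K·A·i, K = Q / (A·i) = 17800 / (2450 × 0.005297) = 1372 m/day.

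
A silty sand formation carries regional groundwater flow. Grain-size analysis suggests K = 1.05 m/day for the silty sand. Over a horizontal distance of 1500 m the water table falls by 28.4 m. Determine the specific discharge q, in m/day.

0.0199

Hydraulic gradient i = Δh / L = 28.4 / 1500 = 0.01893.
Specific discharge q = K · i = 1.050 × 0.01893 = 0.01988 m/day.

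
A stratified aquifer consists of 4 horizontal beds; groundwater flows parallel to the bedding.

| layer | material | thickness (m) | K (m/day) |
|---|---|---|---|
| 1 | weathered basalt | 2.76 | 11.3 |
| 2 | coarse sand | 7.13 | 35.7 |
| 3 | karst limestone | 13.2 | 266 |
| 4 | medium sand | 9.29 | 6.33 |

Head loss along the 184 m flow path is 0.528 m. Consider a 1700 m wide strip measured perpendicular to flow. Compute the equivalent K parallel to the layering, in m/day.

Flow is parallel to layering, so each bed carries its own Darcy discharge and the transmissivities add.
Σ(K_i·b_i) = 11.3×2.76 + 35.7×7.13 + 266×13.2 + 6.33×9.29 = 3856 m²/day.
Total thickness b = 32.38 m, so K_eq = Σ(K_i·b_i)/b = 119.1 m/day.

119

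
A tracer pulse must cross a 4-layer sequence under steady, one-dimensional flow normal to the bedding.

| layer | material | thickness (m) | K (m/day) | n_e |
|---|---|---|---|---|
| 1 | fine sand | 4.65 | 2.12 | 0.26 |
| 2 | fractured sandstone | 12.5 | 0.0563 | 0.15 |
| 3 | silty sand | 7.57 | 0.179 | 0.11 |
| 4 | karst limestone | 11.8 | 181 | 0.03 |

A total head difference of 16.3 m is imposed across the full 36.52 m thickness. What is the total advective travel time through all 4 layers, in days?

69.8

With flow normal to the layers, continuity requires the same specific discharge q through every layer.
Σ(b_i/K_i) = 4.65/2.12 + 12.5/0.0563 + 7.57/0.179 + 11.8/181 = 266.6 d.
q = Δh / Σ(b_i/K_i) = 16.3 / 266.6 = 0.06115 m/day.
In each layer the seepage velocity is v_i = q/n_i, so the layer transit time is t_i = b_i·n_i / q:
  layer 1 (fine sand): t_1 = 4.65 × 0.26 / 0.06115 = 19.77 d
  layer 2 (fractured sandstone): t_2 = 12.5 × 0.15 / 0.06115 = 30.66 d
  layer 3 (silty sand): t_3 = 7.57 × 0.11 / 0.06115 = 13.62 d
  layer 4 (karst limestone): t_4 = 11.8 × 0.03 / 0.06115 = 5.789 d
Total t = Σ t_i = 69.84 days.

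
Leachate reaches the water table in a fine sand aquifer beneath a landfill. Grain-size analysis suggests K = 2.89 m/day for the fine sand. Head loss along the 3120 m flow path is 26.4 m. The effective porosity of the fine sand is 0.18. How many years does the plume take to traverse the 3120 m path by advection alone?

Hydraulic gradient i = Δh / L = 26.4 / 3120 = 0.008462.
Darcy flux q = K · i = 2.890 × 0.008462 = 0.02445 m/day.
Seepage velocity v = q / n_e = 0.02445 / 0.18 = 0.1359 m/day.
Travel time t = L / v = 3120 / 0.1359 = 22966 days = 62.88 years.

62.9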